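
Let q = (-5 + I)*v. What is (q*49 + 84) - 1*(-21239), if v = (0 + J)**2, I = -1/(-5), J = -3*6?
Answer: -274409/5 ≈ -54882.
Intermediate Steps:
J = -18
I = 1/5 (I = -1/5*(-1) = 1/5 ≈ 0.20000)
v = 324 (v = (0 - 18)**2 = (-18)**2 = 324)
q = -7776/5 (q = (-5 + 1/5)*324 = -24/5*324 = -7776/5 ≈ -1555.2)
(q*49 + 84) - 1*(-21239) = (-7776/5*49 + 84) - 1*(-21239) = (-381024/5 + 84) + 21239 = -380604/5 + 21239 = -274409/5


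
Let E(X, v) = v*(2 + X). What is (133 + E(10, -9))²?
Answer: 625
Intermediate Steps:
(133 + E(10, -9))² = (133 - 9*(2 + 10))² = (133 - 9*12)² = (133 - 108)² = 25² = 625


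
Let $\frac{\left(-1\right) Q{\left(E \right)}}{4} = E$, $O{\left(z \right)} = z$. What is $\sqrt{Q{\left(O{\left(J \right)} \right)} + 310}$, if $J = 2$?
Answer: $\sqrt{302} \approx 17.378$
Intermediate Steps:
$Q{\left(E \right)} = - 4 E$
$\sqrt{Q{\left(O{\left(J \right)} \right)} + 310} = \sqrt{\left(-4\right) 2 + 310} = \sqrt{-8 + 310} = \sqrt{302}$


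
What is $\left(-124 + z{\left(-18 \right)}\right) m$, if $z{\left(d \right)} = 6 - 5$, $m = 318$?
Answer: $-39114$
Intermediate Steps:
$z{\left(d \right)} = 1$ ($z{\left(d \right)} = 6 - 5 = 1$)
$\left(-124 + z{\left(-18 \right)}\right) m = \left(-124 + 1\right) 318 = \left(-123\right) 318 = -39114$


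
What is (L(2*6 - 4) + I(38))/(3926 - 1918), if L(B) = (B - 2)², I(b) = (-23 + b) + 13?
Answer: 8/251 ≈ 0.031873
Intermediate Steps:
I(b) = -10 + b
L(B) = (-2 + B)²
(L(2*6 - 4) + I(38))/(3926 - 1918) = ((-2 + (2*6 - 4))² + (-10 + 38))/(3926 - 1918) = ((-2 + (12 - 4))² + 28)/2008 = ((-2 + 8)² + 28)*(1/2008) = (6² + 28)*(1/2008) = (36 + 28)*(1/2008) = 64*(1/2008) = 8/251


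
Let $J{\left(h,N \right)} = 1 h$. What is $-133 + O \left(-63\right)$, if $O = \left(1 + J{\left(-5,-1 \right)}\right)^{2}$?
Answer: $-1141$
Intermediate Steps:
$J{\left(h,N \right)} = h$
$O = 16$ ($O = \left(1 - 5\right)^{2} = \left(-4\right)^{2} = 16$)
$-133 + O \left(-63\right) = -133 + 16 \left(-63\right) = -133 - 1008 = -1141$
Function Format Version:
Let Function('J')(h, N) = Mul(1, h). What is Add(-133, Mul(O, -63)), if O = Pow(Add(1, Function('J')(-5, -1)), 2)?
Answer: -1141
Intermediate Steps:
Function('J')(h, N) = h
O = 16 (O = Pow(Add(1, -5), 2) = Pow(-4, 2) = 16)
Add(-133, Mul(O, -63)) = Add(-133, Mul(16, -63)) = Add(-133, -1008) = -1141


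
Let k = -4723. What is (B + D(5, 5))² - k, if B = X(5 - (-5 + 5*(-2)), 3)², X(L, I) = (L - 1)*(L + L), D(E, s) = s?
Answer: 333627540748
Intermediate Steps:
X(L, I) = 2*L*(-1 + L) (X(L, I) = (-1 + L)*(2*L) = 2*L*(-1 + L))
B = 577600 (B = (2*(5 - (-5 + 5*(-2)))*(-1 + (5 - (-5 + 5*(-2)))))² = (2*(5 - (-5 - 10))*(-1 + (5 - (-5 - 10))))² = (2*(5 - 1*(-15))*(-1 + (5 - 1*(-15))))² = (2*(5 + 15)*(-1 + (5 + 15)))² = (2*20*(-1 + 20))² = (2*20*19)² = 760² = 577600)
(B + D(5, 5))² - k = (577600 + 5)² - 1*(-4723) = 577605² + 4723 = 333627536025 + 4723 = 333627540748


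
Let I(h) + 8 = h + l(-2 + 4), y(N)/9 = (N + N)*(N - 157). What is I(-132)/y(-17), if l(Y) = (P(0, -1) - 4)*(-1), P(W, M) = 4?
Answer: -35/13311 ≈ -0.0026294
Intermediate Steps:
y(N) = 18*N*(-157 + N) (y(N) = 9*((N + N)*(N - 157)) = 9*((2*N)*(-157 + N)) = 9*(2*N*(-157 + N)) = 18*N*(-157 + N))
l(Y) = 0 (l(Y) = (4 - 4)*(-1) = 0*(-1) = 0)
I(h) = -8 + h (I(h) = -8 + (h + 0) = -8 + h)
I(-132)/y(-17) = (-8 - 132)/((18*(-17)*(-157 - 17))) = -140/(18*(-17)*(-174)) = -140/53244 = -140*1/53244 = -35/13311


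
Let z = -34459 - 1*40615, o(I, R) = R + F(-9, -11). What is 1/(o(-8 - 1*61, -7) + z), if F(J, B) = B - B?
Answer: -1/75081 ≈ -1.3319e-5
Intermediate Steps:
F(J, B) = 0
o(I, R) = R (o(I, R) = R + 0 = R)
z = -75074 (z = -34459 - 40615 = -75074)
1/(o(-8 - 1*61, -7) + z) = 1/(-7 - 75074) = 1/(-75081) = -1/75081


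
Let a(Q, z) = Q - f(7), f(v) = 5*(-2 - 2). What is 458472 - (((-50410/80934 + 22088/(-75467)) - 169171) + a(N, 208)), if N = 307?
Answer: 273682516068565/436274727 ≈ 6.2732e+5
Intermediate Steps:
f(v) = -20 (f(v) = 5*(-4) = -20)
a(Q, z) = 20 + Q (a(Q, z) = Q - 1*(-20) = Q + 20 = 20 + Q)
458472 - (((-50410/80934 + 22088/(-75467)) - 169171) + a(N, 208)) = 458472 - (((-50410/80934 + 22088/(-75467)) - 169171) + (20 + 307)) = 458472 - (((-50410*1/80934 + 22088*(-1/75467)) - 169171) + 327) = 458472 - (((-25205/40467 - 22088/75467) - 169171) + 327) = 458472 - ((-399425833/436274727 - 169171) + 327) = 458472 - (-73805431267150/436274727 + 327) = 458472 - 1*(-73662769431421/436274727) = 458472 + 73662769431421/436274727 = 273682516068565/436274727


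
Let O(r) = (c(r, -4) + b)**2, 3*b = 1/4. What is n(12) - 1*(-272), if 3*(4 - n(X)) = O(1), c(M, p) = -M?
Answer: 119111/432 ≈ 275.72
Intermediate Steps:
b = 1/12 (b = (1/4)/3 = (1*(1/4))/3 = (1/3)*(1/4) = 1/12 ≈ 0.083333)
O(r) = (1/12 - r)**2 (O(r) = (-r + 1/12)**2 = (1/12 - r)**2)
n(X) = 1607/432 (n(X) = 4 - (-1 + 12*1)**2/432 = 4 - (-1 + 12)**2/432 = 4 - 11**2/432 = 4 - 121/432 = 1607/432)
n(12) - 1*(-272) = 1607/432 - 1*(-272) = 1607/432 + 272 = 119111/432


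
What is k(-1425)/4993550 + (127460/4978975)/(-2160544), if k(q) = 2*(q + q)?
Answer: -61317215483563/53717088262072520 ≈ -0.0011415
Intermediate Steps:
k(q) = 4*q (k(q) = 2*(2*q) = 4*q)
k(-1425)/4993550 + (127460/4978975)/(-2160544) = (4*(-1425))/4993550 + (127460/4978975)/(-2160544) = -5700*1/4993550 + (127460*(1/4978975))*(-1/2160544) = -114/99871 + (25492/995795)*(-1/2160544) = -114/99871 - 6373/537864728120 = -61317215483563/53717088262072520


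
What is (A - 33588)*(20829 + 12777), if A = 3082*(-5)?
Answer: -1646626788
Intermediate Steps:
A = -15410
(A - 33588)*(20829 + 12777) = (-15410 - 33588)*(20829 + 12777) = -48998*33606 = -1646626788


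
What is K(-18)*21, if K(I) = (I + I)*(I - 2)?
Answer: 15120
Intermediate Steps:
K(I) = 2*I*(-2 + I) (K(I) = (2*I)*(-2 + I) = 2*I*(-2 + I))
K(-18)*21 = (2*(-18)*(-2 - 18))*21 = (2*(-18)*(-20))*21 = 720*21 = 15120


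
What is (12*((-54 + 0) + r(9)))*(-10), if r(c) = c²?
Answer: -3240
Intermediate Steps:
(12*((-54 + 0) + r(9)))*(-10) = (12*((-54 + 0) + 9²))*(-10) = (12*(-54 + 81))*(-10) = (12*27)*(-10) = 324*(-10) = -3240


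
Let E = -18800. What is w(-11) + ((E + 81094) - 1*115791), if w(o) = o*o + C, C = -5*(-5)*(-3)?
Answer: -53451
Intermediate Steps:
C = -75 (C = 25*(-3) = -75)
w(o) = -75 + o² (w(o) = o*o - 75 = o² - 75 = -75 + o²)
w(-11) + ((E + 81094) - 1*115791) = (-75 + (-11)²) + ((-18800 + 81094) - 1*115791) = (-75 + 121) + (62294 - 115791) = 46 - 53497 = -53451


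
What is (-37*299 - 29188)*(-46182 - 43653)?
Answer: 3615948585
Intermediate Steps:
(-37*299 - 29188)*(-46182 - 43653) = (-11063 - 29188)*(-89835) = -40251*(-89835) = 3615948585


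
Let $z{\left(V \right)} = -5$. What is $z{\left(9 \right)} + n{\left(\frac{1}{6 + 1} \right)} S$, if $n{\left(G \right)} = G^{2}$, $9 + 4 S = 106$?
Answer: $- \frac{883}{196} \approx -4.5051$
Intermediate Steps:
$S = \frac{97}{4}$ ($S = - \frac{9}{4} + \frac{1}{4} \cdot 106 = - \frac{9}{4} + \frac{53}{2} = \frac{97}{4} \approx 24.25$)
$z{\left(9 \right)} + n{\left(\frac{1}{6 + 1} \right)} S = -5 + \left(\frac{1}{6 + 1}\right)^{2} \cdot \frac{97}{4} = -5 + \left(\frac{1}{7}\right)^{2} \cdot \frac{97}{4} = -5 + \frac{1}{49} \cdot \frac{97}{4} = -5 + \frac{97}{196} = - \frac{883}{196}$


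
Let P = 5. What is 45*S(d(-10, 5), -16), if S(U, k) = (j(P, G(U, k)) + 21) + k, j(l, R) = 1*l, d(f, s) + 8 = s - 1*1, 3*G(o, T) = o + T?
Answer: 450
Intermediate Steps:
G(o, T) = T/3 + o/3 (G(o, T) = (o + T)/3 = (T + o)/3 = T/3 + o/3)
d(f, s) = -9 + s (d(f, s) = -8 + (s - 1*1) = -8 + (s - 1) = -8 + (-1 + s) = -9 + s)
j(l, R) = l
S(U, k) = 26 + k (S(U, k) = (5 + 21) + k = 26 + k)
45*S(d(-10, 5), -16) = 45*(26 - 16) = 45*10 = 450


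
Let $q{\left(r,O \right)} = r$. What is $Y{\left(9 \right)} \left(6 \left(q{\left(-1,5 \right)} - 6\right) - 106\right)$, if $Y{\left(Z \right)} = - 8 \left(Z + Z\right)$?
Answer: $21312$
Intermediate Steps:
$Y{\left(Z \right)} = - 16 Z$ ($Y{\left(Z \right)} = - 8 \cdot 2 Z = - 16 Z$)
$Y{\left(9 \right)} \left(6 \left(q{\left(-1,5 \right)} - 6\right) - 106\right) = \left(-16\right) 9 \left(6 \left(-1 - 6\right) - 106\right) = - 144 \left(6 \left(-7\right) - 106\right) = - 144 \left(-42 - 106\right) = \left(-144\right) \left(-148\right) = 21312$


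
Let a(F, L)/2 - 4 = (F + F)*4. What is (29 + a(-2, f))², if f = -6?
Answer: 25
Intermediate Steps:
a(F, L) = 8 + 16*F (a(F, L) = 8 + 2*((F + F)*4) = 8 + 2*((2*F)*4) = 8 + 2*(8*F) = 8 + 16*F)
(29 + a(-2, f))² = (29 + (8 + 16*(-2)))² = (29 + (8 - 32))² = (29 - 24)² = 5² = 25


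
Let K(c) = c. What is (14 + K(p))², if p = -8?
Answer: 36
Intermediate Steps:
(14 + K(p))² = (14 - 8)² = 6² = 36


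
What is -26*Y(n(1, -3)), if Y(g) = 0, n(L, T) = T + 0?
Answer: 0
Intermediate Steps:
n(L, T) = T
-26*Y(n(1, -3)) = -26*0 = 0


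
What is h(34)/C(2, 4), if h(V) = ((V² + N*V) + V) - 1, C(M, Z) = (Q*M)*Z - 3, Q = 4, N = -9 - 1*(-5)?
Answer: 1053/29 ≈ 36.310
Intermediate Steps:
N = -4 (N = -9 + 5 = -4)
C(M, Z) = -3 + 4*M*Z (C(M, Z) = (4*M)*Z - 3 = 4*M*Z - 3 = -3 + 4*M*Z)
h(V) = -1 + V² - 3*V (h(V) = ((V² - 4*V) + V) - 1 = (V² - 3*V) - 1 = -1 + V² - 3*V)
h(34)/C(2, 4) = (-1 + 34² - 3*34)/(-3 + 4*2*4) = (-1 + 1156 - 102)/(-3 + 32) = 1053/29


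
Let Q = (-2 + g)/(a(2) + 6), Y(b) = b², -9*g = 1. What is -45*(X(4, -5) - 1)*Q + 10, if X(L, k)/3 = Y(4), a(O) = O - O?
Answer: 4525/6 ≈ 754.17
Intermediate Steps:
g = -⅑ (g = -⅑*1 = -⅑ ≈ -0.11111)
a(O) = 0
X(L, k) = 48 (X(L, k) = 3*4² = 3*16 = 48)
Q = -19/54 (Q = (-2 - ⅑)/(0 + 6) = -19/9/6 = -19/9*⅙ = -19/54 ≈ -0.35185)
-45*(X(4, -5) - 1)*Q + 10 = -45*(48 - 1)*(-19)/54 + 10 = -2115*(-19)/54 + 10 = -45*(-893/54) + 10 = 4465/6 + 10 = 4525/6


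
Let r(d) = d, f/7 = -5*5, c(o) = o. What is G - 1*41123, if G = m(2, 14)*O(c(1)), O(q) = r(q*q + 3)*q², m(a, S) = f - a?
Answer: -41831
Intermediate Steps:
f = -175 (f = 7*(-5*5) = 7*(-25) = -175)
m(a, S) = -175 - a
O(q) = q²*(3 + q²) (O(q) = (q*q + 3)*q² = (q² + 3)*q² = (3 + q²)*q² = q²*(3 + q²))
G = -708 (G = (-175 - 1*2)*(1²*(3 + 1²)) = (-175 - 2)*(1*(3 + 1)) = -177*4 = -708)
G - 1*41123 = -708 - 1*41123 = -708 - 41123 = -41831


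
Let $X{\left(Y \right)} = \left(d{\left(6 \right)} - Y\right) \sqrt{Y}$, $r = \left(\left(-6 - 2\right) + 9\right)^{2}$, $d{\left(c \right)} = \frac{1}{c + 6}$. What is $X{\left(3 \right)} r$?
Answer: $- \frac{35 \sqrt{3}}{12} \approx -5.0518$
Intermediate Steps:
$d{\left(c \right)} = \frac{1}{6 + c}$
$r = 1$ ($r = \left(-8 + 9\right)^{2} = 1^{2} = 1$)
$X{\left(Y \right)} = \sqrt{Y} \left(\frac{1}{12} - Y\right)$ ($X{\left(Y \right)} = \left(\frac{1}{6 + 6} - Y\right) \sqrt{Y} = \left(\frac{1}{12} - Y\right) \sqrt{Y} = \sqrt{Y} \left(\frac{1}{12} - Y\right)$)
$X{\left(3 \right)} r = \sqrt{3} \left(\frac{1}{12} - 3\right) 1 = \sqrt{3} \left(- \frac{35}{12}\right) 1 = - \frac{35 \sqrt{3}}{12} \cdot 1 = - \frac{35 \sqrt{3}}{12}$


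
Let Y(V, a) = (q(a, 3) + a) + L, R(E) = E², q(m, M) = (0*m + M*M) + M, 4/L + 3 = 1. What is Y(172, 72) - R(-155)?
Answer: -23943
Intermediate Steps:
L = -2 (L = 4/(-3 + 1) = 4/(-2) = 4*(-½) = -2)
q(m, M) = M + M² (q(m, M) = (0 + M²) + M = M² + M = M + M²)
Y(V, a) = 10 + a (Y(V, a) = (3*(1 + 3) + a) - 2 = (3*4 + a) - 2 = (12 + a) - 2 = 10 + a)
Y(172, 72) - R(-155) = (10 + 72) - 1*(-155)² = 82 - 1*24025 = 82 - 24025 = -23943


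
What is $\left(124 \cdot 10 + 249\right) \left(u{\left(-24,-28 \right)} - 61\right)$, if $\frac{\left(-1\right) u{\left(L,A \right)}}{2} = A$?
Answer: $-7445$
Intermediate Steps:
$u{\left(L,A \right)} = - 2 A$
$\left(124 \cdot 10 + 249\right) \left(u{\left(-24,-28 \right)} - 61\right) = \left(124 \cdot 10 + 249\right) \left(\left(-2\right) \left(-28\right) - 61\right) = \left(1240 + 249\right) \left(56 - 61\right) = 1489 \left(-5\right) = -7445$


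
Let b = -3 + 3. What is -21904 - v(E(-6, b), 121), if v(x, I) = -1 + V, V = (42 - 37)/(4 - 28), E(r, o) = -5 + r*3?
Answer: -525667/24 ≈ -21903.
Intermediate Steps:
b = 0
E(r, o) = -5 + 3*r
V = -5/24 (V = 5/(-24) = 5*(-1/24) = -5/24 ≈ -0.20833)
v(x, I) = -29/24 (v(x, I) = -1 - 5/24 = -29/24)
-21904 - v(E(-6, b), 121) = -21904 - 1*(-29/24) = -21904 + 29/24 = -525667/24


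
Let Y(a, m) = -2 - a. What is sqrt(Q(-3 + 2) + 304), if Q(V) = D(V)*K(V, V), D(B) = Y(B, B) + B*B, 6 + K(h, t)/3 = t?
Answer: 4*sqrt(19) ≈ 17.436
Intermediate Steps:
K(h, t) = -18 + 3*t
D(B) = -2 + B**2 - B (D(B) = (-2 - B) + B*B = (-2 - B) + B**2 = -2 + B**2 - B)
Q(V) = (-18 + 3*V)*(-2 + V**2 - V) (Q(V) = (-2 + V**2 - V)*(-18 + 3*V) = (-18 + 3*V)*(-2 + V**2 - V))
sqrt(Q(-3 + 2) + 304) = sqrt(-3*(-6 + (-3 + 2))*(2 + (-3 + 2) - (-3 + 2)**2) + 304) = sqrt(-3*(-6 - 1)*(2 - 1 - 1*(-1)**2) + 304) = sqrt(-3*(-7)*(2 - 1 - 1*1) + 304) = sqrt(-3*(-7)*(2 - 1 - 1) + 304) = sqrt(-3*(-7)*0 + 304) = sqrt(0 + 304) = sqrt(304) = 4*sqrt(19)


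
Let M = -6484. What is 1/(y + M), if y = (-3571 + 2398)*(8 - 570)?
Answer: 1/652742 ≈ 1.5320e-6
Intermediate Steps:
y = 659226 (y = -1173*(-562) = 659226)
1/(y + M) = 1/(659226 - 6484) = 1/652742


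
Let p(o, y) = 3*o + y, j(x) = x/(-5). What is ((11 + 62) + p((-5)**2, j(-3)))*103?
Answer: 76529/5 ≈ 15306.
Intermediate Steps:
j(x) = -x/5 (j(x) = x*(-1/5) = -x/5)
p(o, y) = y + 3*o
((11 + 62) + p((-5)**2, j(-3)))*103 = ((11 + 62) + (-1/5*(-3) + 3*(-5)**2))*103 = (73 + (3/5 + 3*25))*103 = (73 + (3/5 + 75))*103 = (73 + 378/5)*103 = (743/5)*103 = 76529/5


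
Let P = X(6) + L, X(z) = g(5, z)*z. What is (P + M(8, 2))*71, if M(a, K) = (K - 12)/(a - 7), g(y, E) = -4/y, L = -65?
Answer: -28329/5 ≈ -5665.8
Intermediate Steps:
M(a, K) = (-12 + K)/(-7 + a)
X(z) = -4*z/5 (X(z) = (-4/5)*z = (-4*1/5)*z = -4*z/5)
P = -349/5 (P = -4/5*6 - 65 = -24/5 - 65 = -349/5 ≈ -69.800)
(P + M(8, 2))*71 = (-349/5 + (-12 + 2)/(-7 + 8))*71 = (-349/5 - 10/1)*71 = (-349/5 + 1*(-10))*71 = (-349/5 - 10)*71 = -399/5*71 = -28329/5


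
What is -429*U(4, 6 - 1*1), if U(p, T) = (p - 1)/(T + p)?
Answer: -143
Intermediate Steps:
U(p, T) = (-1 + p)/(T + p)
-429*U(4, 6 - 1*1) = -429*(-1 + 4)/((6 - 1*1) + 4) = -429*3/((6 - 1) + 4) = -429*3/(5 + 4) = -429*3/9 = -143*3/3 = -429*1/3 = -143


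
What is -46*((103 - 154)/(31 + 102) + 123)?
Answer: -750168/133 ≈ -5640.4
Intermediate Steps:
-46*((103 - 154)/(31 + 102) + 123) = -46*(-51/133 + 123) = -46*16308/133 = -750168/133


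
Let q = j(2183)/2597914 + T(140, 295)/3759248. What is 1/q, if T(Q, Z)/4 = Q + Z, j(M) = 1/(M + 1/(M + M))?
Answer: 11635184473173706236/5385446423282401 ≈ 2160.5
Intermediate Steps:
j(M) = 1/(M + 1/(2*M))
T(Q, Z) = 4*Q + 4*Z (T(Q, Z) = 4*(Q + Z) = 4*Q + 4*Z)
q = 5385446423282401/11635184473173706236 (q = (2*2183/(1 + 2*2183**2))/2597914 + (4*140 + 4*295)/3759248 = (2*2183/(1 + 2*4765489))*(1/2597914) + (560 + 1180)*(1/3759248) = (2*2183/(1 + 9530978))*(1/2597914) + 1740*(1/3759248) = (2*2183/9530979)*(1/2597914) + 435/939812 = (2*2183*(1/9530979))*(1/2597914) + 435/939812 = (4366/9530979)*(1/2597914) + 435/939812 = 2183/12380331888903 + 435/939812 = 5385446423282401/11635184473173706236 ≈ 0.00046286)
1/q = 1/(5385446423282401/11635184473173706236) = 11635184473173706236/5385446423282401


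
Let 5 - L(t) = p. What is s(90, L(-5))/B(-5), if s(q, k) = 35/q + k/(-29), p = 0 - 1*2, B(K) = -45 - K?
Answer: -77/20880 ≈ -0.0036877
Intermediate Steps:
p = -2 (p = 0 - 2 = -2)
L(t) = 7 (L(t) = 5 - 1*(-2) = 5 + 2 = 7)
s(q, k) = 35/q - k/29 (s(q, k) = 35/q + k*(-1/29) = 35/q - k/29)
s(90, L(-5))/B(-5) = (35/90 - 1/29*7)/(-45 - 1*(-5)) = (35*(1/90) - 7/29)/(-45 + 5) = (7/18 - 7/29)/(-40) = (77/522)*(-1/40) = -77/20880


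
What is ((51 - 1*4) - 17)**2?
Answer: 900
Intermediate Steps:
((51 - 1*4) - 17)**2 = ((51 - 4) - 17)**2 = (47 - 17)**2 = 30**2 = 900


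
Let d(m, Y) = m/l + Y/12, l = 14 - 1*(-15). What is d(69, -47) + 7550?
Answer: 2626865/348 ≈ 7548.5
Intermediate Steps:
l = 29 (l = 14 + 15 = 29)
d(m, Y) = Y/12 + m/29 (d(m, Y) = m/29 + Y/12 = Y/12 + m/29)
d(69, -47) + 7550 = ((1/12)*(-47) + (1/29)*69) + 7550 = (-47/12 + 69/29) + 7550 = -535/348 + 7550 = 2626865/348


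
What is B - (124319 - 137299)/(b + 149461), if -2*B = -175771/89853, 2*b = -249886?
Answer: 3321068629/2203015854 ≈ 1.5075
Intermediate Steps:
b = -124943 (b = (½)*(-249886) = -124943)
B = 175771/179706 (B = -(-175771)/(2*89853) = -½*(-175771/89853) = 175771/179706 ≈ 0.97810)
B - (124319 - 137299)/(b + 149461) = 175771/179706 - (124319 - 137299)/(-124943 + 149461) = 175771/179706 - (-12980)/24518 = 175771/179706 - 1*(-6490/12259) = 175771/179706 + 6490/12259 = 3321068629/2203015854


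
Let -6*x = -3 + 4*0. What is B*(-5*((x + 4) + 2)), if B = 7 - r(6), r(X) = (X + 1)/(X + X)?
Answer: -5005/24 ≈ -208.54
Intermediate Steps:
x = ½ (x = -(-3 + 4*0)/6 = -(-3 + 0)/6 = -⅙*(-3) = ½ ≈ 0.50000)
r(X) = (1 + X)/(2*X) (r(X) = (1 + X)/((2*X)) = (1 + X)*(1/(2*X)) = (1 + X)/(2*X))
B = 77/12 (B = 7 - (1 + 6)/(2*6) = 7 - 7/(2*6) = 7 - 1*7/12 = 7 - 7/12 = 77/12 ≈ 6.4167)
B*(-5*((x + 4) + 2)) = 77*(-5*((½ + 4) + 2))/12 = 77*(-5*(9/2 + 2))/12 = 77*(-5*13/2)/12 = (77/12)*(-65/2) = -5005/24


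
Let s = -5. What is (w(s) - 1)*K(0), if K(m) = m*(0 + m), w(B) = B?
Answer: 0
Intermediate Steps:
K(m) = m² (K(m) = m*m = m²)
(w(s) - 1)*K(0) = (-5 - 1)*0² = -6*0 = 0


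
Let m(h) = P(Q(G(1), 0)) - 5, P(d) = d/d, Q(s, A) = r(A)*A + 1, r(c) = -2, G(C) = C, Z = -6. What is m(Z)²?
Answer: 16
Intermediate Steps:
Q(s, A) = 1 - 2*A (Q(s, A) = -2*A + 1 = 1 - 2*A)
P(d) = 1
m(h) = -4 (m(h) = 1 - 5 = -4)
m(Z)² = (-4)² = 16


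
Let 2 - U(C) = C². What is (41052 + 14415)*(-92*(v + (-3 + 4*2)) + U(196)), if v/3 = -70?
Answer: -1084601718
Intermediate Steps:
v = -210 (v = 3*(-70) = -210)
U(C) = 2 - C²
(41052 + 14415)*(-92*(v + (-3 + 4*2)) + U(196)) = (41052 + 14415)*(-92*(-210 + (-3 + 4*2)) + (2 - 1*196²)) = 55467*(-92*(-210 + (-3 + 8)) + (2 - 1*38416)) = 55467*(-92*(-210 + 5) + (2 - 38416)) = 55467*(-92*(-205) - 38414) = 55467*(18860 - 38414) = 55467*(-19554) = -1084601718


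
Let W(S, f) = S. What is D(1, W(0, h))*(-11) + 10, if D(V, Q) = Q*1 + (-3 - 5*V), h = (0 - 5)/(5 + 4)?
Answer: 98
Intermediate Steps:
h = -5/9 ≈ -0.55556
D(V, Q) = -3 + Q - 5*V (D(V, Q) = Q + (-3 - 5*V) = -3 + Q - 5*V)
D(1, W(0, h))*(-11) + 10 = (-3 + 0 - 5*1)*(-11) + 10 = (-3 + 0 - 5)*(-11) + 10 = -8*(-11) + 10 = 88 + 10 = 98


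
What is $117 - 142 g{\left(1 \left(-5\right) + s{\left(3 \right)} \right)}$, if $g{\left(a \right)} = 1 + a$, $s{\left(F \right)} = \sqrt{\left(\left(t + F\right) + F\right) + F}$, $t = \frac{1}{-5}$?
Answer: $685 - \frac{284 \sqrt{55}}{5} \approx 263.76$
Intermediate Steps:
$t = - \frac{1}{5} \approx -0.2$
$s{\left(F \right)} = \sqrt{- \frac{1}{5} + 3 F}$ ($s{\left(F \right)} = \sqrt{\left(\left(- \frac{1}{5} + F\right) + F\right) + F} = \sqrt{\left(- \frac{1}{5} + 2 F\right) + F} = \sqrt{- \frac{1}{5} + 3 F}$)
$117 - 142 g{\left(1 \left(-5\right) + s{\left(3 \right)} \right)} = 117 - 142 \left(1 + \left(1 \left(-5\right) + \frac{\sqrt{-5 + 75 \cdot 3}}{5}\right)\right) = 117 - 142 \left(1 - \left(5 - \frac{\sqrt{-5 + 225}}{5}\right)\right) = 117 - 142 \left(1 - \left(5 - \frac{\sqrt{220}}{5}\right)\right) = 117 - 142 \left(1 - \left(5 - \frac{2 \sqrt{55}}{5}\right)\right) = 117 - 142 \left(-4 + \frac{2 \sqrt{55}}{5}\right) = 117 + \left(568 - \frac{284 \sqrt{55}}{5}\right) = 685 - \frac{284 \sqrt{55}}{5}$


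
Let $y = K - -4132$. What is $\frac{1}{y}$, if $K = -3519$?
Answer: $\frac{1}{613} \approx 0.0016313$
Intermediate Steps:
$y = 613$ ($y = -3519 - -4132 = -3519 + 4132 = 613$)
$\frac{1}{y} = \frac{1}{613}$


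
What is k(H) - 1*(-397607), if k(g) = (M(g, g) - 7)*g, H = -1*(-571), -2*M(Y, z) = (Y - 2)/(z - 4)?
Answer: 446028841/1134 ≈ 3.9332e+5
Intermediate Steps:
M(Y, z) = -(-2 + Y)/(2*(-4 + z)) (M(Y, z) = -(Y - 2)/(2*(z - 4)) = -(-2 + Y)/(2*(-4 + z)))
H = 571
k(g) = g*(-7 + (2 - g)/(2*(-4 + g))) (k(g) = ((2 - g)/(2*(-4 + g)) - 7)*g = (-7 + (2 - g)/(2*(-4 + g)))*g = g*(-7 + (2 - g)/(2*(-4 + g))))
k(H) - 1*(-397607) = (1/2)*571*(58 - 15*571)/(-4 + 571) - 1*(-397607) = (1/2)*571*(58 - 8565)/567 + 397607 = (1/2)*571*(1/567)*(-8507) + 397607 = -4857497/1134 + 397607 = 446028841/1134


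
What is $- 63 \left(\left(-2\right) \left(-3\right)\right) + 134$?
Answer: $-244$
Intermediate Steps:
$- 63 \left(\left(-2\right) \left(-3\right)\right) + 134 = \left(-63\right) 6 + 134 = -378 + 134 = -244$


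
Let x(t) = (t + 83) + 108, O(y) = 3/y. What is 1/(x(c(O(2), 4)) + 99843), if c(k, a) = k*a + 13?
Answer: 1/100053 ≈ 9.9947e-6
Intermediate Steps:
c(k, a) = 13 + a*k (c(k, a) = a*k + 13 = 13 + a*k)
x(t) = 191 + t (x(t) = (83 + t) + 108 = 191 + t)
1/(x(c(O(2), 4)) + 99843) = 1/((191 + (13 + 4*(3/2))) + 99843) = 1/((191 + (13 + 6)) + 99843) = 1/((191 + 19) + 99843) = 1/(210 + 99843) = 1/100053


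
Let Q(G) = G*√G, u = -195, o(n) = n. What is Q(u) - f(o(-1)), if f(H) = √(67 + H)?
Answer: -√66 - 195*I*√195 ≈ -8.124 - 2723.0*I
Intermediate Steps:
Q(G) = G^(3/2)
Q(u) - f(o(-1)) = (-195)^(3/2) - √(67 - 1) = -195*I*√195 - √66 = -√66 - 195*I*√195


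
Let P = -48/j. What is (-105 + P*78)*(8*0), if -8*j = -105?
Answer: 0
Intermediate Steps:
j = 105/8 (j = -1/8*(-105) = 105/8 ≈ 13.125)
P = -128/35 (P = -48/105/8 = -48*8/105 = -128/35 ≈ -3.6571)
(-105 + P*78)*(8*0) = (-105 - 128/35*78)*(8*0) = (-105 - 9984/35)*0 = -13659/35*0 = 0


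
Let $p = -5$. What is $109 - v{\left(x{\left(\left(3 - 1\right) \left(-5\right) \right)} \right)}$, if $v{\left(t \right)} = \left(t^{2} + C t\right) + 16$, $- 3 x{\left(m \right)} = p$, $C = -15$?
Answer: $\frac{1037}{9} \approx 115.22$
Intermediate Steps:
$x{\left(m \right)} = \frac{5}{3}$ ($x{\left(m \right)} = \left(- \frac{1}{3}\right) \left(-5\right) = \frac{5}{3}$)
$v{\left(t \right)} = 16 + t^{2} - 15 t$ ($v{\left(t \right)} = \left(t^{2} - 15 t\right) + 16 = 16 + t^{2} - 15 t$)
$109 - v{\left(x{\left(\left(3 - 1\right) \left(-5\right) \right)} \right)} = 109 - \left(16 + \left(\frac{5}{3}\right)^{2} - 25\right) = 109 - \left(16 + \frac{25}{9} - 25\right) = 109 - - \frac{56}{9} = 109 + \frac{56}{9} = \frac{1037}{9}$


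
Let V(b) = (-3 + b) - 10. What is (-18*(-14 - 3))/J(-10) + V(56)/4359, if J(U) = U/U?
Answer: 1333897/4359 ≈ 306.01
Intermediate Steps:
V(b) = -13 + b
J(U) = 1
(-18*(-14 - 3))/J(-10) + V(56)/4359 = -18*(-14 - 3)/1 + (-13 + 56)/4359 = -18*(-17)*1 + 43*(1/4359) = 306*1 + 43/4359 = 306 + 43/4359 = 1333897/4359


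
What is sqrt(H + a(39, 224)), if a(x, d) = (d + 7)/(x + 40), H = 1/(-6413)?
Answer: 2*sqrt(1550575897)/46057 ≈ 1.7099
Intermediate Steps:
H = -1/6413 ≈ -0.00015593
a(x, d) = (7 + d)/(40 + x)
sqrt(H + a(39, 224)) = sqrt(-1/6413 + (7 + 224)/(40 + 39)) = sqrt(-1/6413 + 231/79) = sqrt(1481324/506627) = 2*sqrt(1550575897)/46057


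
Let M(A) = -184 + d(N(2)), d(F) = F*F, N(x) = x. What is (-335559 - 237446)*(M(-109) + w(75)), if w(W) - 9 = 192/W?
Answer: 482584811/5 ≈ 9.6517e+7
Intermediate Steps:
w(W) = 9 + 192/W
d(F) = F**2
M(A) = -180 (M(A) = -184 + 2**2 = -184 + 4 = -180)
(-335559 - 237446)*(M(-109) + w(75)) = (-335559 - 237446)*(-180 + (9 + 192/75)) = -573005*(-180 + (9 + 192*(1/75))) = -573005*(-180 + (9 + 64/25)) = -573005*(-180 + 289/25) = -573005*(-4211/25) = 482584811/5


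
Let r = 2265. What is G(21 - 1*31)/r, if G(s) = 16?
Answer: 16/2265 ≈ 0.0070640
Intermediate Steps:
G(21 - 1*31)/r = 16/2265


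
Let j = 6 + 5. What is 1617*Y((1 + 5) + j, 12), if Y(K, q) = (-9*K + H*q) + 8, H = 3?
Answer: -176253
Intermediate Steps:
j = 11
Y(K, q) = 8 - 9*K + 3*q (Y(K, q) = (-9*K + 3*q) + 8 = 8 - 9*K + 3*q)
1617*Y((1 + 5) + j, 12) = 1617*(8 - 9*((1 + 5) + 11) + 3*12) = 1617*(8 - 9*(6 + 11) + 36) = 1617*(8 - 9*17 + 36) = 1617*(8 - 153 + 36) = 1617*(-109) = -176253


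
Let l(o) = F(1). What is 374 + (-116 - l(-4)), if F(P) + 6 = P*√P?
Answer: 263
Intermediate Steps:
F(P) = -6 + P^(3/2) (F(P) = -6 + P*√P = -6 + P^(3/2))
l(o) = -5 (l(o) = -6 + 1^(3/2) = -6 + 1 = -5)
374 + (-116 - l(-4)) = 374 + (-116 - 1*(-5)) = 374 + (-116 + 5) = 374 - 111 = 263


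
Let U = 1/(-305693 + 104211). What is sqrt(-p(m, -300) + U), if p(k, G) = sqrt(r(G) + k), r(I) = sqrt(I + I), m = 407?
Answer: sqrt(-201482 - 40594996324*sqrt(407 + 10*I*sqrt(6)))/201482 ≈ 0.067527 - 4.4931*I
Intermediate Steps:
r(I) = sqrt(2)*sqrt(I) (r(I) = sqrt(2*I) = sqrt(2)*sqrt(I))
U = -1/201482 (U = 1/(-201482) = -1/201482 ≈ -4.9632e-6)
p(k, G) = sqrt(k + sqrt(2)*sqrt(G)) (p(k, G) = sqrt(sqrt(2)*sqrt(G) + k) = sqrt(k + sqrt(2)*sqrt(G)))
sqrt(-p(m, -300) + U) = sqrt(-sqrt(407 + sqrt(2)*sqrt(-300)) - 1/201482) = sqrt(-sqrt(407 + sqrt(2)*(10*I*sqrt(3))) - 1/201482) = sqrt(-sqrt(407 + 10*I*sqrt(6)) - 1/201482) = sqrt(-1/201482 - sqrt(407 + 10*I*sqrt(6)))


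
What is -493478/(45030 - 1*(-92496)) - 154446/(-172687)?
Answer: -31988447395/11874476181 ≈ -2.6939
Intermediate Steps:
-493478/(45030 - 1*(-92496)) - 154446/(-172687) = -493478/(45030 + 92496) - 154446*(-1/172687) = -493478/137526 + 154446/172687 = -493478*1/137526 + 154446/172687 = -246739/68763 + 154446/172687 = -31988447395/11874476181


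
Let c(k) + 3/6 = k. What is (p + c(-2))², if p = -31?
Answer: 4489/4 ≈ 1122.3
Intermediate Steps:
c(k) = -½ + k
(p + c(-2))² = (-31 + (-½ - 2))² = (-31 - 5/2)² = (-67/2)² = 4489/4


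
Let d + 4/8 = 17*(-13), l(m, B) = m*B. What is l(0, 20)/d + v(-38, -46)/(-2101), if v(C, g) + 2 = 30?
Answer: -28/2101 ≈ -0.013327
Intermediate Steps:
l(m, B) = B*m
d = -443/2 (d = -1/2 + 17*(-13) = -1/2 - 221 = -443/2 ≈ -221.50)
v(C, g) = 28 (v(C, g) = -2 + 30 = 28)
l(0, 20)/d + v(-38, -46)/(-2101) = (20*0)/(-443/2) + 28/(-2101) = 0*(-2/443) + 28*(-1/2101) = 0 - 28/2101 = -28/2101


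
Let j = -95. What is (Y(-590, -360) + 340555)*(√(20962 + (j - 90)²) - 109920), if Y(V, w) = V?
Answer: -37368952800 + 339965*√55187 ≈ -3.7289e+10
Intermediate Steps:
(Y(-590, -360) + 340555)*(√(20962 + (j - 90)²) - 109920) = (-590 + 340555)*(√(20962 + (-95 - 90)²) - 109920) = 339965*(√(20962 + (-185)²) - 109920) = 339965*(√(20962 + 34225) - 109920) = 339965*(√55187 - 109920) = 339965*(-109920 + √55187) = -37368952800 + 339965*√55187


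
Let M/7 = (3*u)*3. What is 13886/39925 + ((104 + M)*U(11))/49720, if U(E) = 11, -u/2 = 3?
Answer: 5182527/18046100 ≈ 0.28718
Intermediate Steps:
u = -6 (u = -2*3 = -6)
M = -378 (M = 7*((3*(-6))*3) = 7*(-18*3) = 7*(-54) = -378)
13886/39925 + ((104 + M)*U(11))/49720 = 13886/39925 + ((104 - 378)*11)/49720 = 13886*(1/39925) - 274*11*(1/49720) = 13886/39925 - 3014*1/49720 = 13886/39925 - 137/2260 = 5182527/18046100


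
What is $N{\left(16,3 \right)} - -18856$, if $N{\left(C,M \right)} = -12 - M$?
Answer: $18841$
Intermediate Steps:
$N{\left(16,3 \right)} - -18856 = \left(-12 - 3\right) - -18856 = \left(-12 - 3\right) + 18856 = -15 + 18856 = 18841$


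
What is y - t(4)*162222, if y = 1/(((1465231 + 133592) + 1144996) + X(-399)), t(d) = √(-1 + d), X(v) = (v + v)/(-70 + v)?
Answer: 67/183835987 - 162222*√3 ≈ -2.8098e+5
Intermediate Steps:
X(v) = 2*v/(-70 + v) (X(v) = (2*v)/(-70 + v) = 2*v/(-70 + v))
y = 67/183835987 (y = 1/(((1465231 + 133592) + 1144996) + 2*(-399)/(-70 - 399)) = 1/((1598823 + 1144996) + 2*(-399)/(-469)) = 1/(2743819 + 2*(-399)*(-1/469)) = 1/(2743819 + 114/67) = 1/(183835987/67) = 67/183835987 ≈ 3.6446e-7)
y - t(4)*162222 = 67/183835987 - √(-1 + 4)*162222 = 67/183835987 - √3*162222 = 67/183835987 - 162222*√3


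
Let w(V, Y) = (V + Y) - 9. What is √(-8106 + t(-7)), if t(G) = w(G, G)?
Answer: I*√8129 ≈ 90.161*I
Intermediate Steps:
w(V, Y) = -9 + V + Y
t(G) = -9 + 2*G (t(G) = -9 + G + G = -9 + 2*G)
√(-8106 + t(-7)) = √(-8106 + (-9 + 2*(-7))) = √(-8106 + (-9 - 14)) = √(-8106 - 23) = √(-8129) = I*√8129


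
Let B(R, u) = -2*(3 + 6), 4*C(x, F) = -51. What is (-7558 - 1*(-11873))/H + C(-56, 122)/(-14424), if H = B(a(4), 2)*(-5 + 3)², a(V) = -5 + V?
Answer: -10373107/173088 ≈ -59.930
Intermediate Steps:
C(x, F) = -51/4 (C(x, F) = (¼)*(-51) = -51/4)
B(R, u) = -18 (B(R, u) = -2*9 = -18)
H = -72 (H = -18*(-5 + 3)² = -18*(-2)² = -18*4 = -72)
(-7558 - 1*(-11873))/H + C(-56, 122)/(-14424) = (-7558 - 1*(-11873))/(-72) - 51/4/(-14424) = (-7558 + 11873)*(-1/72) - 51/4*(-1/14424) = 4315*(-1/72) + 17/19232 = -4315/72 + 17/19232 = -10373107/173088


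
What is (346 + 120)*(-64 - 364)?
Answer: -199448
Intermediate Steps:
(346 + 120)*(-64 - 364) = 466*(-428) = -199448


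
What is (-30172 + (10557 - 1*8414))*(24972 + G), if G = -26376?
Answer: 39352716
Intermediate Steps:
(-30172 + (10557 - 1*8414))*(24972 + G) = (-30172 + (10557 - 1*8414))*(24972 - 26376) = (-30172 + (10557 - 8414))*(-1404) = (-30172 + 2143)*(-1404) = -28029*(-1404) = 39352716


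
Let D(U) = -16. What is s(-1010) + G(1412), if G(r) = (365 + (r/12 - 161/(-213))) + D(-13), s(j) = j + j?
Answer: -110233/71 ≈ -1552.6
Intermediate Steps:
s(j) = 2*j
G(r) = 74498/213 + r/12 (G(r) = (365 + (r/12 - 161/(-213))) - 16 = (365 + (r*(1/12) - 161*(-1/213))) - 16 = (365 + (r/12 + 161/213)) - 16 = (365 + (161/213 + r/12)) - 16 = (77906/213 + r/12) - 16 = 74498/213 + r/12)
s(-1010) + G(1412) = 2*(-1010) + (74498/213 + (1/12)*1412) = -2020 + (74498/213 + 353/3) = -2020 + 33187/71 = -110233/71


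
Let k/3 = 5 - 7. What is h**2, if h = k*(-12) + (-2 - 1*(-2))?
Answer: 5184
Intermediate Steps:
k = -6 (k = 3*(5 - 7) = 3*(-2) = -6)
h = 72 (h = -6*(-12) + (-2 - 1*(-2)) = 72 + (-2 + 2) = 72 + 0 = 72)
h**2 = 72**2 = 5184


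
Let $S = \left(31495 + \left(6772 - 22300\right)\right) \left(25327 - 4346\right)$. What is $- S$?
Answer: $-335003627$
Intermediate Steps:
$S = 335003627$ ($S = \left(31495 + \left(6772 - 22300\right)\right) 20981 = \left(31495 - 15528\right) 20981 = 15967 \cdot 20981 = 335003627$)
$- S = \left(-1\right) 335003627 = -335003627$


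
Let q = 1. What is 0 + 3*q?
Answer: 3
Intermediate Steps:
0 + 3*q = 0 + 3*1 = 0 + 3 = 3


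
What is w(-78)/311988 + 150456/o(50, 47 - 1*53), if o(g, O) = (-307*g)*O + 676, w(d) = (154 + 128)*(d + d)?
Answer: 446448591/301510403 ≈ 1.4807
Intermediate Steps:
w(d) = 564*d (w(d) = 282*(2*d) = 564*d)
o(g, O) = 676 - 307*O*g (o(g, O) = -307*O*g + 676 = 676 - 307*O*g)
w(-78)/311988 + 150456/o(50, 47 - 1*53) = (564*(-78))/311988 + 150456/(676 - 307*(47 - 1*53)*50) = -43992*1/311988 + 150456/(676 - 307*(47 - 53)*50) = -3666/25999 + 150456/(676 - 307*(-6)*50) = -3666/25999 + 150456/(676 + 92100) = -3666/25999 + 150456/92776 = -3666/25999 + 150456*(1/92776) = -3666/25999 + 18807/11597 = 446448591/301510403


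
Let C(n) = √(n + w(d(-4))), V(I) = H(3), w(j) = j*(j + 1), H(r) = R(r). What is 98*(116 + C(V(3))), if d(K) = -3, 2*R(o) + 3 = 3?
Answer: 11368 + 98*√6 ≈ 11608.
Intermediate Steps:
R(o) = 0 (R(o) = -3/2 + (½)*3 = -3/2 + 3/2 = 0)
H(r) = 0
w(j) = j*(1 + j)
V(I) = 0
C(n) = √(6 + n) (C(n) = √(n - 3*(1 - 3)) = √(n - 3*(-2)) = √(n + 6) = √(6 + n))
98*(116 + C(V(3))) = 98*(116 + √(6 + 0)) = 98*(116 + √6) = 11368 + 98*√6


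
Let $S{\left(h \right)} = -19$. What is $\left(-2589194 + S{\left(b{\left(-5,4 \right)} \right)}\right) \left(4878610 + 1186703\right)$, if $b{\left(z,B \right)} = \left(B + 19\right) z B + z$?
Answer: $-15704387268669$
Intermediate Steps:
$b{\left(z,B \right)} = z + B z \left(19 + B\right)$ ($b{\left(z,B \right)} = \left(19 + B\right) z B + z = z \left(19 + B\right) B + z = B z \left(19 + B\right) + z = z + B z \left(19 + B\right)$)
$\left(-2589194 + S{\left(b{\left(-5,4 \right)} \right)}\right) \left(4878610 + 1186703\right) = \left(-2589194 - 19\right) \left(4878610 + 1186703\right) = \left(-2589213\right) 6065313 = -15704387268669$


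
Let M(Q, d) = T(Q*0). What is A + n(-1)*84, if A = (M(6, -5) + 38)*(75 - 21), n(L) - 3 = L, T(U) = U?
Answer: 2220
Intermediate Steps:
M(Q, d) = 0 (M(Q, d) = Q*0 = 0)
n(L) = 3 + L
A = 2052 (A = (0 + 38)*(75 - 21) = 38*54 = 2052)
A + n(-1)*84 = 2052 + (3 - 1)*84 = 2052 + 2*84 = 2052 + 168 = 2220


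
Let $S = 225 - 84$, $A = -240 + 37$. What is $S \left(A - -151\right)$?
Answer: $-7332$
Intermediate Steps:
$A = -203$
$S = 141$ ($S = 225 - 84 = 141$)
$S \left(A - -151\right) = 141 \left(-203 - -151\right) = 141 \left(-203 + \left(-17 + 168\right)\right) = 141 \left(-203 + 151\right) = 141 \left(-52\right) = -7332$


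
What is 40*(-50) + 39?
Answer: -1961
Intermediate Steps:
40*(-50) + 39 = -2000 + 39 = -1961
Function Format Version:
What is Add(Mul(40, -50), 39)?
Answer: -1961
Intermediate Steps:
Add(Mul(40, -50), 39) = Add(-2000, 39) = -1961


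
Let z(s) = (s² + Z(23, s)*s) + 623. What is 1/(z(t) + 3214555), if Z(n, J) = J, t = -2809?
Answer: 1/18996140 ≈ 5.2642e-8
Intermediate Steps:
z(s) = 623 + 2*s² (z(s) = (s² + s*s) + 623 = (s² + s²) + 623 = 2*s² + 623 = 623 + 2*s²)
1/(z(t) + 3214555) = 1/((623 + 2*(-2809)²) + 3214555) = 1/((623 + 2*7890481) + 3214555) = 1/((623 + 15780962) + 3214555) = 1/(15781585 + 3214555) = 1/18996140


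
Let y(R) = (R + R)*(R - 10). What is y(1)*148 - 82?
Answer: -2746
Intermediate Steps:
y(R) = 2*R*(-10 + R) (y(R) = (2*R)*(-10 + R) = 2*R*(-10 + R))
y(1)*148 - 82 = (2*1*(-10 + 1))*148 - 82 = (2*1*(-9))*148 - 82 = -18*148 - 82 = -2664 - 82 = -2746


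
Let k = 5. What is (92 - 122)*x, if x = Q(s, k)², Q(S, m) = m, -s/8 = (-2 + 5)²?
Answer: -750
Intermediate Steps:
s = -72 (s = -8*(-2 + 5)² = -8*3² = -8*9 = -72)
x = 25 (x = 5² = 25)
(92 - 122)*x = (92 - 122)*25 = -30*25 = -750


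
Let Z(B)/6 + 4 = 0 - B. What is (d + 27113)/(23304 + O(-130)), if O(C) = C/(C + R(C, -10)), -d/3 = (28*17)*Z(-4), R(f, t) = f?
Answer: 54226/46609 ≈ 1.1634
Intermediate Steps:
Z(B) = -24 - 6*B (Z(B) = -24 + 6*(0 - B) = -24 + 6*(-B) = -24 - 6*B)
d = 0 (d = -3*28*17*(-24 - 6*(-4)) = -1428*(-24 + 24) = -1428*0 = -3*0 = 0)
O(C) = ½ (O(C) = C/(C + C) = C/((2*C)) = (1/(2*C))*C = ½)
(d + 27113)/(23304 + O(-130)) = (0 + 27113)/(23304 + ½) = 27113/(46609/2) = 27113*(2/46609) = 54226/46609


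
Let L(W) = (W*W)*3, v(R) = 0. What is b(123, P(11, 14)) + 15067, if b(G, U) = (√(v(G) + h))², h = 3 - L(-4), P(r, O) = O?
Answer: 15022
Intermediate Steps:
L(W) = 3*W² (L(W) = W²*3 = 3*W²)
h = -45 (h = 3 - 3*(-4)² = 3 - 3*16 = 3 - 1*48 = 3 - 48 = -45)
b(G, U) = -45 (b(G, U) = (√(0 - 45))² = (√(-45))² = (3*I*√5)² = -45)
b(123, P(11, 14)) + 15067 = -45 + 15067 = 15022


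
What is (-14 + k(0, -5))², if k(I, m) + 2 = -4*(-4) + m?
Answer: 25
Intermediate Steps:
k(I, m) = 14 + m (k(I, m) = -2 + (-4*(-4) + m) = -2 + (-2*(-8) + m) = -2 + (16 + m) = 14 + m)
(-14 + k(0, -5))² = (-14 + (14 - 5))² = (-14 + 9)² = (-5)² = 25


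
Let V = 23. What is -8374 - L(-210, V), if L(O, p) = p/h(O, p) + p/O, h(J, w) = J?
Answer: -879247/105 ≈ -8373.8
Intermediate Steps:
L(O, p) = 2*p/O (L(O, p) = p/O + p/O = 2*p/O)
-8374 - L(-210, V) = -8374 - 2*23/(-210) = -8374 - 2*23*(-1)/210 = -8374 - 1*(-23/105) = -8374 + 23/105 = -879247/105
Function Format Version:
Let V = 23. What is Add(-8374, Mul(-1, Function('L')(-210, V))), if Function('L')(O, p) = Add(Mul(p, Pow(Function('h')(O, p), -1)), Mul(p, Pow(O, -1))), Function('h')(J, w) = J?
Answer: Rational(-879247, 105) ≈ -8373.8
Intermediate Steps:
Function('L')(O, p) = Mul(2, p, Pow(O, -1)) (Function('L')(O, p) = Add(Mul(p, Pow(O, -1)), Mul(p, Pow(O, -1))) = Mul(2, p, Pow(O, -1)))
Add(-8374, Mul(-1, Function('L')(-210, V))) = Add(-8374, Mul(-1, Mul(2, 23, Pow(-210, -1)))) = Add(-8374, Mul(-1, Mul(2, 23, Rational(-1, 210)))) = Add(-8374, Mul(-1, Rational(-23, 105))) = Add(-8374, Rational(23, 105)) = Rational(-879247, 105)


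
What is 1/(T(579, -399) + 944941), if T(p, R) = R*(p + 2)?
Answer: 1/713122 ≈ 1.4023e-6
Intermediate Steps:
T(p, R) = R*(2 + p)
1/(T(579, -399) + 944941) = 1/(-399*(2 + 579) + 944941) = 1/(-399*581 + 944941) = 1/(-231819 + 944941) = 1/713122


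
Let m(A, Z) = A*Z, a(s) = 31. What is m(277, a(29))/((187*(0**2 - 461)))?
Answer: -8587/86207 ≈ -0.099609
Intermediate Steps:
m(277, a(29))/((187*(0**2 - 461))) = (277*31)/((187*(0**2 - 461))) = 8587/((187*(0 - 461))) = 8587/((187*(-461))) = 8587/(-86207) = 8587*(-1/86207) = -8587/86207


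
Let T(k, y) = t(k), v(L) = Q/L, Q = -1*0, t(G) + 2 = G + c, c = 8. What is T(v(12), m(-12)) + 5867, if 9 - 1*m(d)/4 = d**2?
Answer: 5873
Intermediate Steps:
t(G) = 6 + G (t(G) = -2 + (G + 8) = -2 + (8 + G) = 6 + G)
m(d) = 36 - 4*d**2
Q = 0
v(L) = 0 (v(L) = 0/L = 0)
T(k, y) = 6 + k
T(v(12), m(-12)) + 5867 = (6 + 0) + 5867 = 6 + 5867 = 5873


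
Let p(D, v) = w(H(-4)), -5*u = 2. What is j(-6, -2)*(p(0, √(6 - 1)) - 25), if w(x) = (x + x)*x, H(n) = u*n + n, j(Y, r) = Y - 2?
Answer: 2696/25 ≈ 107.84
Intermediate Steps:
u = -⅖ (u = -⅕*2 = -⅖ ≈ -0.40000)
j(Y, r) = -2 + Y
H(n) = 3*n/5 (H(n) = -2*n/5 + n = 3*n/5)
w(x) = 2*x² (w(x) = (2*x)*x = 2*x²)
p(D, v) = 288/25 (p(D, v) = 2*((⅗)*(-4))² = 2*(-12/5)² = 2*(144/25) = 288/25)
j(-6, -2)*(p(0, √(6 - 1)) - 25) = (-2 - 6)*(288/25 - 25) = -8*(-337/25) = 2696/25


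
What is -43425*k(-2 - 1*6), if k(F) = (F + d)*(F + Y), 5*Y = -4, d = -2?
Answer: -3821400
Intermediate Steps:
Y = -⅘ (Y = (⅕)*(-4) = -⅘ ≈ -0.80000)
k(F) = (-2 + F)*(-⅘ + F) (k(F) = (F - 2)*(F - ⅘) = (-2 + F)*(-⅘ + F))
-43425*k(-2 - 1*6) = -43425*(8/5 + (-2 - 1*6)² - 14*(-2 - 1*6)/5) = -43425*(8/5 + (-2 - 6)² - 14*(-2 - 6)/5) = -43425*(8/5 + (-8)² - 14/5*(-8)) = -43425*(8/5 + 64 + 112/5) = -43425*88 = -3821400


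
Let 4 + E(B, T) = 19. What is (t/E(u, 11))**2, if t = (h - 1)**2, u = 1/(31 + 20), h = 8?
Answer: 2401/225 ≈ 10.671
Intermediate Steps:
u = 1/51 ≈ 0.019608
E(B, T) = 15 (E(B, T) = -4 + 19 = 15)
t = 49 (t = (8 - 1)**2 = 7**2 = 49)
(t/E(u, 11))**2 = (49/15)**2 = 2401/225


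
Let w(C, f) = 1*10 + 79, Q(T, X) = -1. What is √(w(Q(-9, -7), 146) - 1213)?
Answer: 2*I*√281 ≈ 33.526*I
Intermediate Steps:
w(C, f) = 89 (w(C, f) = 10 + 79 = 89)
√(w(Q(-9, -7), 146) - 1213) = √(89 - 1213) = √(-1124) = 2*I*√281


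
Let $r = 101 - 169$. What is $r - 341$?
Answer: $-409$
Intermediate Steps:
$r = -68$
$r - 341 = -68 - 341 = -409$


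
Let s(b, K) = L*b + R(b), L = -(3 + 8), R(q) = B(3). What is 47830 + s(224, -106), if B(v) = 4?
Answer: 45370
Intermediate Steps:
R(q) = 4
L = -11 (L = -1*11 = -11)
s(b, K) = 4 - 11*b (s(b, K) = -11*b + 4 = 4 - 11*b)
47830 + s(224, -106) = 47830 + (4 - 11*224) = 47830 + (4 - 2464) = 47830 - 2460 = 45370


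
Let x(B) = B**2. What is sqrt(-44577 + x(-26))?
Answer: I*sqrt(43901) ≈ 209.53*I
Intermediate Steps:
sqrt(-44577 + x(-26)) = sqrt(-44577 + (-26)**2) = sqrt(-44577 + 676) = sqrt(-43901) = I*sqrt(43901)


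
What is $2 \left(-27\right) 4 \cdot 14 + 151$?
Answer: $-2873$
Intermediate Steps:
$2 \left(-27\right) 4 \cdot 14 + 151 = \left(-54\right) 56 + 151 = -3024 + 151 = -2873$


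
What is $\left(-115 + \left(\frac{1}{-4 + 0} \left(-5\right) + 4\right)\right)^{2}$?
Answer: $\frac{192721}{16} \approx 12045.0$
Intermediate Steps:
$\left(-115 + \left(\frac{1}{-4 + 0} \left(-5\right) + 4\right)\right)^{2} = \left(-115 + \left(\frac{1}{-4} \left(-5\right) + 4\right)\right)^{2} = \left(-115 + \left(\left(- \frac{1}{4}\right) \left(-5\right) + 4\right)\right)^{2} = \left(-115 + \left(\frac{5}{4} + 4\right)\right)^{2} = \left(-115 + \frac{21}{4}\right)^{2} = \left(- \frac{439}{4}\right)^{2} = \frac{192721}{16}$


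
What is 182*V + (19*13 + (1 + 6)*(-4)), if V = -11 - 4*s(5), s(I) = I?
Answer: -5423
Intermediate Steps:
V = -31 (V = -11 - 4*5 = -11 - 20 = -31)
182*V + (19*13 + (1 + 6)*(-4)) = 182*(-31) + (19*13 + (1 + 6)*(-4)) = -5642 + (247 + 7*(-4)) = -5642 + (247 - 28) = -5642 + 219 = -5423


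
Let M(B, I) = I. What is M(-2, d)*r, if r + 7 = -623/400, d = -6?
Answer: 10269/200 ≈ 51.345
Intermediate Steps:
r = -3423/400 (r = -7 - 623/400 = -3423/400 ≈ -8.5575)
M(-2, d)*r = -6*(-3423/400) = 10269/200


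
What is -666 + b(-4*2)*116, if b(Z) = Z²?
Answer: 6758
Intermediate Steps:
-666 + b(-4*2)*116 = -666 + (-4*2)²*116 = -666 + (-8)²*116 = -666 + 64*116 = -666 + 7424 = 6758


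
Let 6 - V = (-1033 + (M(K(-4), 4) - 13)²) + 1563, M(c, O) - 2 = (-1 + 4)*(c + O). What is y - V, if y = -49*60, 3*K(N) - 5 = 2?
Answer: -2352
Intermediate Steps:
K(N) = 7/3 (K(N) = 5/3 + (⅓)*2 = 5/3 + ⅔ = 7/3)
M(c, O) = 2 + 3*O + 3*c (M(c, O) = 2 + (-1 + 4)*(c + O) = 2 + 3*(O + c) = 2 + (3*O + 3*c) = 2 + 3*O + 3*c)
y = -2940
V = -588 (V = 6 - ((-1033 + ((2 + 3*4 + 3*(7/3)) - 13)²) + 1563) = 6 - ((-1033 + ((2 + 12 + 7) - 13)²) + 1563) = 6 - ((-1033 + (21 - 13)²) + 1563) = 6 - ((-1033 + 8²) + 1563) = 6 - ((-1033 + 64) + 1563) = 6 - (-969 + 1563) = 6 - 1*594 = 6 - 594 = -588)
y - V = -2940 - 1*(-588) = -2940 + 588 = -2352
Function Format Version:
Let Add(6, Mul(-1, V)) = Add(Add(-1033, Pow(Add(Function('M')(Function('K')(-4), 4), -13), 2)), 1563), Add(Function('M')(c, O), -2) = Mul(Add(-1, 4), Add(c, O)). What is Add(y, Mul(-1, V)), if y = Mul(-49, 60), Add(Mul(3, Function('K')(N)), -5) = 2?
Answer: -2352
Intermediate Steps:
Function('K')(N) = Rational(7, 3) (Function('K')(N) = Add(Rational(5, 3), Mul(Rational(1, 3), 2)) = Add(Rational(5, 3), Rational(2, 3)) = Rational(7, 3))
Function('M')(c, O) = Add(2, Mul(3, O), Mul(3, c)) (Function('M')(c, O) = Add(2, Mul(Add(-1, 4), Add(c, O))) = Add(2, Mul(3, Add(O, c))) = Add(2, Add(Mul(3, O), Mul(3, c))) = Add(2, Mul(3, O), Mul(3, c)))
y = -2940
V = -588 (V = Add(6, Mul(-1, Add(Add(-1033, Pow(Add(Add(2, Mul(3, 4), Mul(3, Rational(7, 3))), -13), 2)), 1563))) = Add(6, Mul(-1, Add(Add(-1033, Pow(Add(Add(2, 12, 7), -13), 2)), 1563))) = Add(6, Mul(-1, Add(Add(-1033, Pow(Add(21, -13), 2)), 1563))) = Add(6, Mul(-1, Add(Add(-1033, Pow(8, 2)), 1563))) = Add(6, Mul(-1, Add(Add(-1033, 64), 1563))) = Add(6, Mul(-1, Add(-969, 1563))) = Add(6, Mul(-1, 594)) = Add(6, -594) = -588)
Add(y, Mul(-1, V)) = Add(-2940, Mul(-1, -588)) = Add(-2940, 588) = -2352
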